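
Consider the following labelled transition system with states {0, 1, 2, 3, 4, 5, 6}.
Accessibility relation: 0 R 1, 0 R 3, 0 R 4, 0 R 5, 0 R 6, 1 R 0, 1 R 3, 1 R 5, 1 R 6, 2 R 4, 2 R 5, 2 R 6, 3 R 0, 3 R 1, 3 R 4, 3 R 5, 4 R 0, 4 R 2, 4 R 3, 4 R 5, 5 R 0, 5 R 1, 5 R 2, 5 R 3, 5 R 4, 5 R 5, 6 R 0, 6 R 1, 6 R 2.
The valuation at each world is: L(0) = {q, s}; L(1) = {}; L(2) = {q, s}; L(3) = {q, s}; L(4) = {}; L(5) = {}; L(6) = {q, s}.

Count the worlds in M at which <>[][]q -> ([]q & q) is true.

7

Let φ = <>[][]q -> ([]q & q). Evaluate φ at each world:
  0 (successors {1, 3, 4, 5, 6}): φ is true.
  1 (successors {0, 3, 5, 6}): φ is true.
  2 (successors {4, 5, 6}): φ is true.
  3 (successors {0, 1, 4, 5}): φ is true.
  4 (successors {0, 2, 3, 5}): φ is true.
  5 (successors {0, 1, 2, 3, 4, 5}): φ is true.
  6 (successors {0, 1, 2}): φ is true.
For instance, at 6:
  At 6: <>[][]q is false, []q & q is false, so <>[][]q -> ([]q & q) is true.
    At 6: <>[][]q requires [][]q at some successor in {0, 1, 2}.
      At 0: [][]q is false.
      At 1: [][]q is false.
      At 2: [][]q is false.
    So <>[][]q is false at 6.
    At 6: []q is false, q is true, so []q & q is false.
      At 6: []q requires q at every successor {0, 1, 2}.
        q fails at 1, so []q is false at 6.
Satisfying worlds: {0, 1, 2, 3, 4, 5, 6}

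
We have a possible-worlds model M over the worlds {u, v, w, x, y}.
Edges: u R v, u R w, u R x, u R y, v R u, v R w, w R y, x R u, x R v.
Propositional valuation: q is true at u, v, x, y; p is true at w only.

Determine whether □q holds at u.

No

Recall that □ψ holds at a world iff ψ holds at every accessible world, and ◇ψ holds iff ψ holds at some accessible world.
At u: □q requires q at every successor {v, w, x, y}.
  q fails at w, so □q is false at u.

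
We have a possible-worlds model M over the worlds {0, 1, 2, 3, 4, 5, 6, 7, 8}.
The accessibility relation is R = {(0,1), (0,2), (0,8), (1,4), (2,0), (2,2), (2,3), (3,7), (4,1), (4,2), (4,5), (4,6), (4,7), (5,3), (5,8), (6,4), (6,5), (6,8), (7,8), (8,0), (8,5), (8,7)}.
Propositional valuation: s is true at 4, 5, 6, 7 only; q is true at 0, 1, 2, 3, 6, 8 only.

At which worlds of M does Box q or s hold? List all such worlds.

Let φ = Box q or s. Evaluate φ at each world:
  0 (successors {1, 2, 8}): φ is true.
  1 (successors {4}): φ is false.
  2 (successors {0, 2, 3}): φ is true.
  3 (successors {7}): φ is false.
  4 (successors {1, 2, 5, 6, 7}): φ is true.
  5 (successors {3, 8}): φ is true.
  6 (successors {4, 5, 8}): φ is true.
  7 (successors {8}): φ is true.
  8 (successors {0, 5, 7}): φ is false.
For instance, at 3:
  At 3: Box q is false, s is false, so Box q or s is false.
    At 3: Box q requires q at every successor {7}.
      q fails at 7, so Box q is false at 3.
Satisfying worlds: {0, 2, 4, 5, 6, 7}

0, 2, 4, 5, 6, 7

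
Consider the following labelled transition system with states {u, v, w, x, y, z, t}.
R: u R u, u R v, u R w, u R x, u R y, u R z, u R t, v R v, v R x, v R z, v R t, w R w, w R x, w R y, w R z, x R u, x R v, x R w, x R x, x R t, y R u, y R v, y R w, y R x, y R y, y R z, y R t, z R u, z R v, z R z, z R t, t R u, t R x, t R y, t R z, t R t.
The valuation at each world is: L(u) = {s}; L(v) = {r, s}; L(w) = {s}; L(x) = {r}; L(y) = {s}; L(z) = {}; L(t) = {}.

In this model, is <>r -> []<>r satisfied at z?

Yes

At z: <>r is true, []<>r is true, so <>r -> []<>r is true.
  At z: <>r requires r at some successor in {u, v, z, t}.
    r holds at v, so <>r is true at z.
  At z: []<>r requires <>r at every successor {u, v, z, t}.
    At u: <>r is true.
    At v: <>r is true.
    At z: <>r is true.
    At t: <>r is true.
  So []<>r is true at z.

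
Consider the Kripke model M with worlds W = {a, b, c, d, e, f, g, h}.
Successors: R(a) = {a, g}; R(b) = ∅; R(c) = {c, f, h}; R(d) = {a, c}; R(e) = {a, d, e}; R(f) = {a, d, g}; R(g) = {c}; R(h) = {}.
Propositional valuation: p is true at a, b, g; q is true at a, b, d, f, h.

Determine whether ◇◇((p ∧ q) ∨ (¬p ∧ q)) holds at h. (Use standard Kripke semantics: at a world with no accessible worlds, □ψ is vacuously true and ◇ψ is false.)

No

At h: no accessible worlds, so ◇◇((p ∧ q) ∨ (¬p ∧ q)) is false.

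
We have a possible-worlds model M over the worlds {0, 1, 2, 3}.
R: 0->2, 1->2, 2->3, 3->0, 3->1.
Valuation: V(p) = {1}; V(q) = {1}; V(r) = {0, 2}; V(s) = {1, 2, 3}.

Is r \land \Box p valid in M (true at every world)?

Let φ = r \land \Box p. Evaluate φ at each world:
  0 (successors {2}): φ is false.
  1 (successors {2}): φ is false.
  2 (successors {3}): φ is false.
  3 (successors {0, 1}): φ is false.
Detail at 0 (counterexample):
  At 0: r is true, \Box p is false, so r \land \Box p is false.
    At 0: \Box p requires p at every successor {2}.
      p fails at 2, so \Box p is false at 0.

No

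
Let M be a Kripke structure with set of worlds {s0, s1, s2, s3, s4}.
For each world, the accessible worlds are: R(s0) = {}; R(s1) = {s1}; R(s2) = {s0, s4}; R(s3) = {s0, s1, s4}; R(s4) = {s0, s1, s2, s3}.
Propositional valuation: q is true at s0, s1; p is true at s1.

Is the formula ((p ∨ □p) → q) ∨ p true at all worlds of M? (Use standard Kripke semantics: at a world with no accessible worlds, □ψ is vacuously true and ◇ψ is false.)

Let φ = ((p ∨ □p) → q) ∨ p. Evaluate φ at each world:
  s0 (successors ∅): φ is true.
  s1 (successors {s1}): φ is true.
  s2 (successors {s0, s4}): φ is true.
  s3 (successors {s0, s1, s4}): φ is true.
  s4 (successors {s0, s1, s2, s3}): φ is true.
For instance, at s4:
  At s4: (p ∨ □p) → q is true, p is false, so ((p ∨ □p) → q) ∨ p is true.
    At s4: p ∨ □p is false, q is false, so (p ∨ □p) → q is true.
      At s4: p is false, □p is false, so p ∨ □p is false.

Yes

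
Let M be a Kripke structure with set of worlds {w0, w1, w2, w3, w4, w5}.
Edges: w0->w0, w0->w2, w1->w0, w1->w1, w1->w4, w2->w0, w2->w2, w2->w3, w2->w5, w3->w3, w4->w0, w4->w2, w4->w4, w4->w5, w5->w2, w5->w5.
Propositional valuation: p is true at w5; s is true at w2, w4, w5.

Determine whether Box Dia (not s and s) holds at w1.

At w1: Box Dia (not s and s) requires Dia (not s and s) at every successor {w0, w1, w4}.
  Dia (not s and s) fails at w0, so Box Dia (not s and s) is false at w1.
    At w0: Dia (not s and s) requires not s and s at some successor in {w0, w2}.
      At w0: not s and s is false.
      At w2: not s and s is false.
    So Dia (not s and s) is false at w0.

No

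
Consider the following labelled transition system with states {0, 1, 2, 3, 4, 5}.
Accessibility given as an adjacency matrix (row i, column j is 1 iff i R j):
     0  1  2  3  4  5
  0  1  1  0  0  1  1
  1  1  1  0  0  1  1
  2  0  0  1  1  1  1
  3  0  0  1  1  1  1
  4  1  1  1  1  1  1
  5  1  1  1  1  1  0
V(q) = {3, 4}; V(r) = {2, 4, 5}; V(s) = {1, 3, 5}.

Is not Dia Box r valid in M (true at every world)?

Let φ = not Dia Box r. Evaluate φ at each world:
  0 (successors {0, 1, 4, 5}): φ is true.
  1 (successors {0, 1, 4, 5}): φ is true.
  2 (successors {2, 3, 4, 5}): φ is true.
  3 (successors {2, 3, 4, 5}): φ is true.
  4 (successors {0, 1, 2, 3, 4, 5}): φ is true.
  5 (successors {0, 1, 2, 3, 4}): φ is true.
For instance, at 1:
  At 1: Dia Box r is false, so not Dia Box r is true.
    At 1: Dia Box r requires Box r at some successor in {0, 1, 4, 5}.
      At 0: Box r is false.
      At 1: Box r is false.
      At 4: Box r is false.
      At 5: Box r is false.
    So Dia Box r is false at 1.

Yes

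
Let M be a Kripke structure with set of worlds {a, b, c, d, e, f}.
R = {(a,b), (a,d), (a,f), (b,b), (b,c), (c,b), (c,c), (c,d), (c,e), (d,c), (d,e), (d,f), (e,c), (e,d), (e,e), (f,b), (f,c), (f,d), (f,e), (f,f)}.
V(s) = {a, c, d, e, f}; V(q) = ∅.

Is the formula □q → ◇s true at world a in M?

Yes

At a: □q is false, ◇s is true, so □q → ◇s is true.
  At a: □q requires q at every successor {b, d, f}.
    q fails at b, so □q is false at a.
  At a: ◇s requires s at some successor in {b, d, f}.
    s holds at d, so ◇s is true at a.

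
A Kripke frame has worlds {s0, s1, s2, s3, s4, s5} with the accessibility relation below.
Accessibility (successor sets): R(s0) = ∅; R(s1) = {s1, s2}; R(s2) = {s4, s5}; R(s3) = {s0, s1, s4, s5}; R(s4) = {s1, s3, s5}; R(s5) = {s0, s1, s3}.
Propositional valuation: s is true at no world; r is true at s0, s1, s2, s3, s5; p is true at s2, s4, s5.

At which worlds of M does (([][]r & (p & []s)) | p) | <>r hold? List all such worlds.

s1, s2, s3, s4, s5

Let φ = (([][]r & (p & []s)) | p) | <>r. Evaluate φ at each world:
  s0 (successors ∅): φ is false.
  s1 (successors {s1, s2}): φ is true.
  s2 (successors {s4, s5}): φ is true.
  s3 (successors {s0, s1, s4, s5}): φ is true.
  s4 (successors {s1, s3, s5}): φ is true.
  s5 (successors {s0, s1, s3}): φ is true.
For instance, at s5:
  At s5: ([][]r & (p & []s)) | p is true, <>r is true, so (([][]r & (p & []s)) | p) | <>r is true.
    At s5: [][]r & (p & []s) is false, p is true, so ([][]r & (p & []s)) | p is true.
      At s5: [][]r is false, p & []s is false, so [][]r & (p & []s) is false.
    At s5: <>r requires r at some successor in {s0, s1, s3}.
      r holds at s0, so <>r is true at s5.
Satisfying worlds: {s1, s2, s3, s4, s5}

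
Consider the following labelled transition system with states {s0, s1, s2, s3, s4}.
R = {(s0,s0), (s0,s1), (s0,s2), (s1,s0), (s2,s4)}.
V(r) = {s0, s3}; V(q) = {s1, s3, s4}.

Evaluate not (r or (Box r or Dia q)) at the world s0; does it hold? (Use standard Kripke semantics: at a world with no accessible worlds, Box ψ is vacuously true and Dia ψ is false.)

No

Recall that Box ψ holds at a world iff ψ holds at every accessible world, and Dia ψ holds iff ψ holds at some accessible world.
At s0: r or (Box r or Dia q) is true, so not (r or (Box r or Dia q)) is false.
  At s0: r is true, Box r or Dia q is true, so r or (Box r or Dia q) is true.
    At s0: Box r is false, Dia q is true, so Box r or Dia q is true.
      At s0: Box r requires r at every successor {s0, s1, s2}.
        r fails at s1, so Box r is false at s0.
      At s0: Dia q requires q at some successor in {s0, s1, s2}.
        q holds at s1, so Dia q is true at s0.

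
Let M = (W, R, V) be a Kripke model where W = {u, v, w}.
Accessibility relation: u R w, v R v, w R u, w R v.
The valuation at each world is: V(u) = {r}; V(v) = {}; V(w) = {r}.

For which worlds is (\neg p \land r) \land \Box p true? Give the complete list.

none

Recall that \Box ψ holds at a world iff ψ holds at every accessible world, and \Diamond ψ holds iff ψ holds at some accessible world.
Let φ = (\neg p \land r) \land \Box p. Evaluate φ at each world:
  u (successors {w}): φ is false.
  v (successors {v}): φ is false.
  w (successors {u, v}): φ is false.
For instance, at u:
  At u: \neg p \land r is true, \Box p is false, so (\neg p \land r) \land \Box p is false.
    At u: \Box p requires p at every successor {w}.
      p fails at w, so \Box p is false at u.
Satisfying worlds: none.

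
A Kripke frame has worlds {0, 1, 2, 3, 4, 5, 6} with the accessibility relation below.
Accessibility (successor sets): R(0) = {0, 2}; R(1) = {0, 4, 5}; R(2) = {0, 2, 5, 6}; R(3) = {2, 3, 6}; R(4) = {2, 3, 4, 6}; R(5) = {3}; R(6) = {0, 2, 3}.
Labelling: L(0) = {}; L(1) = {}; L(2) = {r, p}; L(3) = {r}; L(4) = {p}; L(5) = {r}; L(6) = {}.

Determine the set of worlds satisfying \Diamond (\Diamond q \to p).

0, 1, 2, 3, 4, 5, 6

Recall that \Diamond ψ holds at a world iff ψ holds at some accessible world.
Let φ = \Diamond (\Diamond q \to p). Evaluate φ at each world:
  0 (successors {0, 2}): φ is true.
  1 (successors {0, 4, 5}): φ is true.
  2 (successors {0, 2, 5, 6}): φ is true.
  3 (successors {2, 3, 6}): φ is true.
  4 (successors {2, 3, 4, 6}): φ is true.
  5 (successors {3}): φ is true.
  6 (successors {0, 2, 3}): φ is true.
For instance, at 5:
  At 5: \Diamond (\Diamond q \to p) requires \Diamond q \to p at some successor in {3}.
    \Diamond q \to p holds at 3, so \Diamond (\Diamond q \to p) is true at 5.
      At 3: \Diamond q is false, p is false, so \Diamond q \to p is true.
Satisfying worlds: {0, 1, 2, 3, 4, 5, 6}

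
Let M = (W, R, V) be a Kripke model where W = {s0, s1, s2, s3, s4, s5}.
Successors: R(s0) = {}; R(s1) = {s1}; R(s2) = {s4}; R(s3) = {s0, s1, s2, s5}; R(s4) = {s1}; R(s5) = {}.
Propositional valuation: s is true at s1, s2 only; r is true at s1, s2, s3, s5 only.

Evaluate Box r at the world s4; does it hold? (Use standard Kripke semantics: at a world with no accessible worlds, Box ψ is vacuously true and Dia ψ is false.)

Yes

At s4: Box r requires r at every successor {s1}.
  At s1: r is true.
So Box r is true at s4.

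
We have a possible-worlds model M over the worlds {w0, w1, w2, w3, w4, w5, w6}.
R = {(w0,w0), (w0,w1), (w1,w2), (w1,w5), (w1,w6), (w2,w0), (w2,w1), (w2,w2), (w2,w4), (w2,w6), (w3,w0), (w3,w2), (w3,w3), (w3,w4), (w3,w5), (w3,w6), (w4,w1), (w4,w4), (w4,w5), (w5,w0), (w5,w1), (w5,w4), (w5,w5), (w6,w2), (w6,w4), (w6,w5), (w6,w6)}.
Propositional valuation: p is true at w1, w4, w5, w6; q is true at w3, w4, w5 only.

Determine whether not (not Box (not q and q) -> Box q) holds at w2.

Yes

At w2: not Box (not q and q) -> Box q is false, so not (not Box (not q and q) -> Box q) is true.
  At w2: not Box (not q and q) is true, Box q is false, so not Box (not q and q) -> Box q is false.
    At w2: Box (not q and q) is false, so not Box (not q and q) is true.
      At w2: Box (not q and q) requires not q and q at every successor {w0, w1, w2, w4, w6}.
        not q and q fails at w0, so Box (not q and q) is false at w2.
    At w2: Box q requires q at every successor {w0, w1, w2, w4, w6}.
      q fails at w0, so Box q is false at w2.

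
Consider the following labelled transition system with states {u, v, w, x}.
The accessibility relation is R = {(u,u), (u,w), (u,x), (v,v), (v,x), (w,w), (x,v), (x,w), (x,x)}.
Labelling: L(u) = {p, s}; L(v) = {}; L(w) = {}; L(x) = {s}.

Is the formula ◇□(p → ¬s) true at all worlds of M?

Let φ = ◇□(p → ¬s). Evaluate φ at each world:
  u (successors {u, w, x}): φ is true.
  v (successors {v, x}): φ is true.
  w (successors {w}): φ is true.
  x (successors {v, w, x}): φ is true.
For instance, at v:
  At v: ◇□(p → ¬s) requires □(p → ¬s) at some successor in {v, x}.
    □(p → ¬s) holds at v, so ◇□(p → ¬s) is true at v.
      At v: □(p → ¬s) requires p → ¬s at every successor {v, x}.
        At v: p → ¬s is true.
        At x: p → ¬s is true.
      So □(p → ¬s) is true at v.

Yes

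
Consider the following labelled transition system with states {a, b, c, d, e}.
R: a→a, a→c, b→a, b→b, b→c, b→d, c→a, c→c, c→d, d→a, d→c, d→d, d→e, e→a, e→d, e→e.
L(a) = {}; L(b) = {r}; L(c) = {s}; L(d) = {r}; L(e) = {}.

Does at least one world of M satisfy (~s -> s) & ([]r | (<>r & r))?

No

Recall that []ψ holds at a world iff ψ holds at every accessible world, and <>ψ holds iff ψ holds at some accessible world.
Let φ = (~s -> s) & ([]r | (<>r & r)). Evaluate φ at each world:
  a (successors {a, c}): φ is false.
  b (successors {a, b, c, d}): φ is false.
  c (successors {a, c, d}): φ is false.
  d (successors {a, c, d, e}): φ is false.
  e (successors {a, d, e}): φ is false.
For instance, at c:
  At c: ~s -> s is true, []r | (<>r & r) is false, so (~s -> s) & ([]r | (<>r & r)) is false.
    At c: []r is false, <>r & r is false, so []r | (<>r & r) is false.
      At c: []r requires r at every successor {a, c, d}.
        r fails at a, so []r is false at c.
      At c: <>r is true, r is false, so <>r & r is false.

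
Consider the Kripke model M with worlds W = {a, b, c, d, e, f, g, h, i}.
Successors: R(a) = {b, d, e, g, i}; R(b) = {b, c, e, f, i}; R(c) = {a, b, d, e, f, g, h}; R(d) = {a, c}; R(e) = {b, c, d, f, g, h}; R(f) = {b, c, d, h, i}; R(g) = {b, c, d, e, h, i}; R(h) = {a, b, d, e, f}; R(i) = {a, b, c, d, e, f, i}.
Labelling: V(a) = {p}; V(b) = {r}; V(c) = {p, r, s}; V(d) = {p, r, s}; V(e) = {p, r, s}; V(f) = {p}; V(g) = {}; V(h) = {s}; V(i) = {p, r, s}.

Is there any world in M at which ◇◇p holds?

Recall that ◇ψ holds at a world iff ψ holds at some accessible world.
Let φ = ◇◇p. Evaluate φ at each world:
  a (successors {b, d, e, g, i}): φ is true.
  b (successors {b, c, e, f, i}): φ is true.
  c (successors {a, b, d, e, f, g, h}): φ is true.
  d (successors {a, c}): φ is true.
  e (successors {b, c, d, f, g, h}): φ is true.
  f (successors {b, c, d, h, i}): φ is true.
  g (successors {b, c, d, e, h, i}): φ is true.
  h (successors {a, b, d, e, f}): φ is true.
  i (successors {a, b, c, d, e, f, i}): φ is true.
Detail at a (witness):
  At a: ◇◇p requires ◇p at some successor in {b, d, e, g, i}.
    ◇p holds at b, so ◇◇p is true at a.
      At b: ◇p requires p at some successor in {b, c, e, f, i}.
        p holds at c, so ◇p is true at b.

Yes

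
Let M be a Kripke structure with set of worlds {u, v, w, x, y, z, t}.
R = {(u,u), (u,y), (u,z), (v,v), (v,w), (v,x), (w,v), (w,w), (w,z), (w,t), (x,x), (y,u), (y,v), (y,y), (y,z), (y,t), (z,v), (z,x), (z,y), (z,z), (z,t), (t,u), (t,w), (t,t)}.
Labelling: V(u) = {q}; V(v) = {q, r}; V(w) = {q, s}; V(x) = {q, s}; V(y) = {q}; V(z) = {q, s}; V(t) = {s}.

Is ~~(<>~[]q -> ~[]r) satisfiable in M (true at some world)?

Yes

Recall that []ψ holds at a world iff ψ holds at every accessible world, and <>ψ holds iff ψ holds at some accessible world.
Let φ = ~~(<>~[]q -> ~[]r). Evaluate φ at each world:
  u (successors {u, y, z}): φ is true.
  v (successors {v, w, x}): φ is true.
  w (successors {v, w, z, t}): φ is true.
  x (successors {x}): φ is true.
  y (successors {u, v, y, z, t}): φ is true.
  z (successors {v, x, y, z, t}): φ is true.
  t (successors {u, w, t}): φ is true.
Detail at u (witness):
  At u: ~(<>~[]q -> ~[]r) is false, so ~~(<>~[]q -> ~[]r) is true.
    At u: <>~[]q -> ~[]r is true, so ~(<>~[]q -> ~[]r) is false.
      At u: <>~[]q is true, ~[]r is true, so <>~[]q -> ~[]r is true.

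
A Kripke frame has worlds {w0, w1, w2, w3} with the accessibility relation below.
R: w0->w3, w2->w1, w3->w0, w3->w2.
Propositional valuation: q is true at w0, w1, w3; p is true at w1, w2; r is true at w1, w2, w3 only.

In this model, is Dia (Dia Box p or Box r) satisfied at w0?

Yes

At w0: Dia (Dia Box p or Box r) requires Dia Box p or Box r at some successor in {w3}.
  Dia Box p or Box r holds at w3, so Dia (Dia Box p or Box r) is true at w0.
    At w3: Dia Box p is true, Box r is false, so Dia Box p or Box r is true.
      At w3: Dia Box p requires Box p at some successor in {w0, w2}.
        Box p holds at w2, so Dia Box p is true at w3.
      At w3: Box r requires r at every successor {w0, w2}.
        r fails at w0, so Box r is false at w3.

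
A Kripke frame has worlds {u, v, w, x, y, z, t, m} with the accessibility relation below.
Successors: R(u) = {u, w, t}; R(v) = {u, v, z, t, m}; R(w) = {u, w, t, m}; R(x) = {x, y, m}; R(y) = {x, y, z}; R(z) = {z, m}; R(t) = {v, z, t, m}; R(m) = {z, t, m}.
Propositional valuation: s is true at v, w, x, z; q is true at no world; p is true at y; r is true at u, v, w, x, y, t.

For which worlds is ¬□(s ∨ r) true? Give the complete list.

v, w, x, z, t, m

Let φ = ¬□(s ∨ r). Evaluate φ at each world:
  u (successors {u, w, t}): φ is false.
  v (successors {u, v, z, t, m}): φ is true.
  w (successors {u, w, t, m}): φ is true.
  x (successors {x, y, m}): φ is true.
  y (successors {x, y, z}): φ is false.
  z (successors {z, m}): φ is true.
  t (successors {v, z, t, m}): φ is true.
  m (successors {z, t, m}): φ is true.
For instance, at y:
  At y: □(s ∨ r) is true, so ¬□(s ∨ r) is false.
    At y: □(s ∨ r) requires s ∨ r at every successor {x, y, z}.
      At x: s ∨ r is true.
      At y: s ∨ r is true.
      At z: s ∨ r is true.
    So □(s ∨ r) is true at y.
Satisfying worlds: {v, w, x, z, t, m}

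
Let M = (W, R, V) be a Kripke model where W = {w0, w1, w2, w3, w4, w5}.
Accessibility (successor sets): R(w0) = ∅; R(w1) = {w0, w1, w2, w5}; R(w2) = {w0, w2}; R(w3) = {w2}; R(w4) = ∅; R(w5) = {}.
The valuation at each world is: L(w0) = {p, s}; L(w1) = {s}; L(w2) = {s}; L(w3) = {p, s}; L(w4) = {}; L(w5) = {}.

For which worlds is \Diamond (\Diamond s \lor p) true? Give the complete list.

w1, w2, w3

Let φ = \Diamond (\Diamond s \lor p). Evaluate φ at each world:
  w0 (successors ∅): φ is false.
  w1 (successors {w0, w1, w2, w5}): φ is true.
  w2 (successors {w0, w2}): φ is true.
  w3 (successors {w2}): φ is true.
  w4 (successors ∅): φ is false.
  w5 (successors ∅): φ is false.
For instance, at w1:
  At w1: \Diamond (\Diamond s \lor p) requires \Diamond s \lor p at some successor in {w0, w1, w2, w5}.
    \Diamond s \lor p holds at w0, so \Diamond (\Diamond s \lor p) is true at w1.
      At w0: \Diamond s is false, p is true, so \Diamond s \lor p is true.
Satisfying worlds: {w1, w2, w3}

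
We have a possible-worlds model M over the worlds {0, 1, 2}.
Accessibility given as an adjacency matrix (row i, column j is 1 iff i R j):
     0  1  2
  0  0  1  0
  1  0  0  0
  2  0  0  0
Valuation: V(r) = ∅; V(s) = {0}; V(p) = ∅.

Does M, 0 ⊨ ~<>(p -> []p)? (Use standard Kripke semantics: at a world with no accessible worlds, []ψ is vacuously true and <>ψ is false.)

No

Recall that []ψ holds at a world iff ψ holds at every accessible world, and <>ψ holds iff ψ holds at some accessible world.
At 0: <>(p -> []p) is true, so ~<>(p -> []p) is false.
  At 0: <>(p -> []p) requires p -> []p at some successor in {1}.
    p -> []p holds at 1, so <>(p -> []p) is true at 0.
      At 1: p is false, []p is true, so p -> []p is true.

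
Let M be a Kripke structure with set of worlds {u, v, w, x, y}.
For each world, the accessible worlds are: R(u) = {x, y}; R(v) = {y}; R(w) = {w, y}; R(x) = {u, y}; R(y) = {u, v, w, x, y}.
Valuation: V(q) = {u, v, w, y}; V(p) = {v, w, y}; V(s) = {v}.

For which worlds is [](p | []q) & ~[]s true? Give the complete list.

u, v, w

Recall that []ψ holds at a world iff ψ holds at every accessible world, and <>ψ holds iff ψ holds at some accessible world.
Let φ = [](p | []q) & ~[]s. Evaluate φ at each world:
  u (successors {x, y}): φ is true.
  v (successors {y}): φ is true.
  w (successors {w, y}): φ is true.
  x (successors {u, y}): φ is false.
  y (successors {u, v, w, x, y}): φ is false.
For instance, at v:
  At v: [](p | []q) is true, ~[]s is true, so [](p | []q) & ~[]s is true.
    At v: [](p | []q) requires p | []q at every successor {y}.
      At y: p | []q is true.
    So [](p | []q) is true at v.
    At v: []s is false, so ~[]s is true.
      At v: []s requires s at every successor {y}.
        s fails at y, so []s is false at v.
Satisfying worlds: {u, v, w}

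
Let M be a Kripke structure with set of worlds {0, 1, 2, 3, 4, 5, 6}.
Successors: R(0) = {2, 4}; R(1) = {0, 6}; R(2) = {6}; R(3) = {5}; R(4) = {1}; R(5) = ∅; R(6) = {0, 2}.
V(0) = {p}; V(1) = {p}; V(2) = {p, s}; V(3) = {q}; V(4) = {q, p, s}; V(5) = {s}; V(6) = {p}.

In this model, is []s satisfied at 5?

At 5: no accessible worlds, so []s holds vacuously.

Yes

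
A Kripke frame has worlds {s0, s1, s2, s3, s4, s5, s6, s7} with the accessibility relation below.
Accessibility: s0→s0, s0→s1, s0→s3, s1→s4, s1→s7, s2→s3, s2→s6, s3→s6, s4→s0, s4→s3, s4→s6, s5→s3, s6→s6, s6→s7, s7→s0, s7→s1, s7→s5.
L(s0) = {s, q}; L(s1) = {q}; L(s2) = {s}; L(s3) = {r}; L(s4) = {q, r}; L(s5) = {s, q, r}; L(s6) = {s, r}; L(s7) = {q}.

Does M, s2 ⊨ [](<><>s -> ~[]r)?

No

Recall that []ψ holds at a world iff ψ holds at every accessible world, and <>ψ holds iff ψ holds at some accessible world.
At s2: [](<><>s -> ~[]r) requires <><>s -> ~[]r at every successor {s3, s6}.
  <><>s -> ~[]r fails at s3, so [](<><>s -> ~[]r) is false at s2.
    At s3: <><>s is true, ~[]r is false, so <><>s -> ~[]r is false.
      At s3: <><>s requires <>s at some successor in {s6}.
        <>s holds at s6, so <><>s is true at s3.
      At s3: []r is true, so ~[]r is false.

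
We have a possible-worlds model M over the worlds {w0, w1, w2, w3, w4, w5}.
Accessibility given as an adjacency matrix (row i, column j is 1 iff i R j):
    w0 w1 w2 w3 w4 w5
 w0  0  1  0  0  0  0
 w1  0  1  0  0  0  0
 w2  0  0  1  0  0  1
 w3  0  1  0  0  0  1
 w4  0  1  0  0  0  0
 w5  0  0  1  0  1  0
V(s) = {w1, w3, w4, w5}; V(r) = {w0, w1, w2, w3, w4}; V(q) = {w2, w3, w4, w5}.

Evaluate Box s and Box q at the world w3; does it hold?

At w3: Box s is true, Box q is false, so Box s and Box q is false.
  At w3: Box s requires s at every successor {w1, w5}.
    At w1: s is true.
    At w5: s is true.
  So Box s is true at w3.
  At w3: Box q requires q at every successor {w1, w5}.
    q fails at w1, so Box q is false at w3.

No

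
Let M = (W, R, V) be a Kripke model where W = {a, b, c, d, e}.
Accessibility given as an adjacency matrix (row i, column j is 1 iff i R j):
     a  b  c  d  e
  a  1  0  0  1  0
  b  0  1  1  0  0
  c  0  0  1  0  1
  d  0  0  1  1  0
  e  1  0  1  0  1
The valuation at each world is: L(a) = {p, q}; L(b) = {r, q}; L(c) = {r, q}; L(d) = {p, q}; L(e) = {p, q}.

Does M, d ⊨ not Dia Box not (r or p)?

At d: Dia Box not (r or p) is false, so not Dia Box not (r or p) is true.
  At d: Dia Box not (r or p) requires Box not (r or p) at some successor in {c, d}.
    At c: Box not (r or p) is false.
    At d: Box not (r or p) is false.
  So Dia Box not (r or p) is false at d.

Yes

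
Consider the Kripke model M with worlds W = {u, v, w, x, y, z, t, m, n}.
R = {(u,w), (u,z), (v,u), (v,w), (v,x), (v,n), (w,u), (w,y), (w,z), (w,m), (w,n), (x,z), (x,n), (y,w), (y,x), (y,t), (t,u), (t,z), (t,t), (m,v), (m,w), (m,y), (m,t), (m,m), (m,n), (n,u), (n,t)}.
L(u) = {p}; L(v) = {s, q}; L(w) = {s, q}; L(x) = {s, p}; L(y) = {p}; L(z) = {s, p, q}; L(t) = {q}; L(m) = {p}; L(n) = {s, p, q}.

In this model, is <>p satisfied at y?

Recall that <>ψ holds at a world iff ψ holds at some accessible world.
At y: <>p requires p at some successor in {w, x, t}.
  p holds at x, so <>p is true at y.

Yes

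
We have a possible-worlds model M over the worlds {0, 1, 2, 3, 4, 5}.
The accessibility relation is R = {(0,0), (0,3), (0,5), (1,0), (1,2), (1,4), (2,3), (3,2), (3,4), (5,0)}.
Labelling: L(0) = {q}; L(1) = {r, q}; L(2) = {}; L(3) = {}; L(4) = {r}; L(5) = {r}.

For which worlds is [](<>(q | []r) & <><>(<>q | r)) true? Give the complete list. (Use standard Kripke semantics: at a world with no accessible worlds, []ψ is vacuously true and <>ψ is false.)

4, 5

Let φ = [](<>(q | []r) & <><>(<>q | r)). Evaluate φ at each world:
  0 (successors {0, 3, 5}): φ is false.
  1 (successors {0, 2, 4}): φ is false.
  2 (successors {3}): φ is false.
  3 (successors {2, 4}): φ is false.
  4 (successors ∅): φ is true.
  5 (successors {0}): φ is true.
For instance, at 3:
  At 3: [](<>(q | []r) & <><>(<>q | r)) requires <>(q | []r) & <><>(<>q | r) at every successor {2, 4}.
    <>(q | []r) & <><>(<>q | r) fails at 2, so [](<>(q | []r) & <><>(<>q | r)) is false at 3.
      At 2: <>(q | []r) is false, <><>(<>q | r) is true, so <>(q | []r) & <><>(<>q | r) is false.
Satisfying worlds: {4, 5}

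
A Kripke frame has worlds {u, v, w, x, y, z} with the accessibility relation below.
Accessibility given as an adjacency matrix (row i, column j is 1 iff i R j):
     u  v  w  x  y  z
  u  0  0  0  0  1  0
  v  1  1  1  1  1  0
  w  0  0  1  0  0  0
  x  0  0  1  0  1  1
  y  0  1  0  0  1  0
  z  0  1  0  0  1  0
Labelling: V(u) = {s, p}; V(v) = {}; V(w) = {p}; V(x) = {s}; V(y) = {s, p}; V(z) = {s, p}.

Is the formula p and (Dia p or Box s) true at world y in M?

Yes

At y: p is true, Dia p or Box s is true, so p and (Dia p or Box s) is true.
  At y: Dia p is true, Box s is false, so Dia p or Box s is true.
    At y: Dia p requires p at some successor in {v, y}.
      p holds at y, so Dia p is true at y.
    At y: Box s requires s at every successor {v, y}.
      s fails at v, so Box s is false at y.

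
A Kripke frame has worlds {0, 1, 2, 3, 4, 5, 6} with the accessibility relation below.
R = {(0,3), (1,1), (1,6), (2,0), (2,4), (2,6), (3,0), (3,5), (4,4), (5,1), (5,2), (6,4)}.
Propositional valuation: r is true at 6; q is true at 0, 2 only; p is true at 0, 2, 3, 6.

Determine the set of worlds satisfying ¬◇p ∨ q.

0, 2, 4, 6

Let φ = ¬◇p ∨ q. Evaluate φ at each world:
  0 (successors {3}): φ is true.
  1 (successors {1, 6}): φ is false.
  2 (successors {0, 4, 6}): φ is true.
  3 (successors {0, 5}): φ is false.
  4 (successors {4}): φ is true.
  5 (successors {1, 2}): φ is false.
  6 (successors {4}): φ is true.
For instance, at 1:
  At 1: ¬◇p is false, q is false, so ¬◇p ∨ q is false.
    At 1: ◇p is true, so ¬◇p is false.
      At 1: ◇p requires p at some successor in {1, 6}.
        p holds at 6, so ◇p is true at 1.
Satisfying worlds: {0, 2, 4, 6}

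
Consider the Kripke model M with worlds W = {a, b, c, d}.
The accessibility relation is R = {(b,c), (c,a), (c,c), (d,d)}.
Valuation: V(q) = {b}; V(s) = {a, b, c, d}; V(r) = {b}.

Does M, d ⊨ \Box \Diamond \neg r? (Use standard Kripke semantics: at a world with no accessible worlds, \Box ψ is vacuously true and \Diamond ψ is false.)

Recall that \Box ψ holds at a world iff ψ holds at every accessible world, and \Diamond ψ holds iff ψ holds at some accessible world.
At d: \Box \Diamond \neg r requires \Diamond \neg r at every successor {d}.
    At d: \Diamond \neg r requires \neg r at some successor in {d}.
      \neg r holds at d, so \Diamond \neg r is true at d.
So \Box \Diamond \neg r is true at d.

Yes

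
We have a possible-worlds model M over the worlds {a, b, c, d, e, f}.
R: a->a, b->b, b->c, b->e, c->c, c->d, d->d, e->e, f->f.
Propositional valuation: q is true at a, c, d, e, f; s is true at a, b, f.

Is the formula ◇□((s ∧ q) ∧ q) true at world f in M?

Recall that □ψ holds at a world iff ψ holds at every accessible world, and ◇ψ holds iff ψ holds at some accessible world.
At f: ◇□((s ∧ q) ∧ q) requires □((s ∧ q) ∧ q) at some successor in {f}.
  □((s ∧ q) ∧ q) holds at f, so ◇□((s ∧ q) ∧ q) is true at f.
    At f: □((s ∧ q) ∧ q) requires (s ∧ q) ∧ q at every successor {f}.
      At f: (s ∧ q) ∧ q is true.
    So □((s ∧ q) ∧ q) is true at f.

Yes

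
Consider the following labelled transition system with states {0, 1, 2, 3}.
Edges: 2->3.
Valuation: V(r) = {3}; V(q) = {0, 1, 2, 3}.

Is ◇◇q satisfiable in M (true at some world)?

No

Let φ = ◇◇q. Evaluate φ at each world:
  0 (successors ∅): φ is false.
  1 (successors ∅): φ is false.
  2 (successors {3}): φ is false.
  3 (successors ∅): φ is false.
For instance, at 2:
  At 2: ◇◇q requires ◇q at some successor in {3}.
    At 3: ◇q is false.
  So ◇◇q is false at 2.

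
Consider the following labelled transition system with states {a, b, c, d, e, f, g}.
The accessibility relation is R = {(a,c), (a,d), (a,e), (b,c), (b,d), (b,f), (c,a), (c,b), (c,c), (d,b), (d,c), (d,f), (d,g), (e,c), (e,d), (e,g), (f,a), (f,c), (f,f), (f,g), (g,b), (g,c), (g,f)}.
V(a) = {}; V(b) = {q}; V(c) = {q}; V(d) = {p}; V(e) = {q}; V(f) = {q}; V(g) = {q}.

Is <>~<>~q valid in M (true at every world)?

No

Recall that <>ψ holds at a world iff ψ holds at some accessible world.
Let φ = <>~<>~q. Evaluate φ at each world:
  a (successors {c, d, e}): φ is true.
  b (successors {c, d, f}): φ is true.
  c (successors {a, b, c}): φ is false.
  d (successors {b, c, f, g}): φ is true.
  e (successors {c, d, g}): φ is true.
  f (successors {a, c, f, g}): φ is true.
  g (successors {b, c, f}): φ is false.
Detail at c (counterexample):
  At c: <>~<>~q requires ~<>~q at some successor in {a, b, c}.
    At a: ~<>~q is false.
    At b: ~<>~q is false.
    At c: ~<>~q is false.
  So <>~<>~q is false at c.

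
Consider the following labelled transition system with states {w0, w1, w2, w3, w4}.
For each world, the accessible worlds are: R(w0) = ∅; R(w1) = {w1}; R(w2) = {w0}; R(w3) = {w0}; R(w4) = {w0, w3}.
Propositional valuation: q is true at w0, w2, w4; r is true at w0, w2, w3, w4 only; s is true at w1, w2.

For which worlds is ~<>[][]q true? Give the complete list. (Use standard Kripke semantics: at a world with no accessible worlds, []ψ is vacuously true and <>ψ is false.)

w0, w1

Let φ = ~<>[][]q. Evaluate φ at each world:
  w0 (successors ∅): φ is true.
  w1 (successors {w1}): φ is true.
  w2 (successors {w0}): φ is false.
  w3 (successors {w0}): φ is false.
  w4 (successors {w0, w3}): φ is false.
For instance, at w4:
  At w4: <>[][]q is true, so ~<>[][]q is false.
    At w4: <>[][]q requires [][]q at some successor in {w0, w3}.
      [][]q holds at w0, so <>[][]q is true at w4.
Satisfying worlds: {w0, w1}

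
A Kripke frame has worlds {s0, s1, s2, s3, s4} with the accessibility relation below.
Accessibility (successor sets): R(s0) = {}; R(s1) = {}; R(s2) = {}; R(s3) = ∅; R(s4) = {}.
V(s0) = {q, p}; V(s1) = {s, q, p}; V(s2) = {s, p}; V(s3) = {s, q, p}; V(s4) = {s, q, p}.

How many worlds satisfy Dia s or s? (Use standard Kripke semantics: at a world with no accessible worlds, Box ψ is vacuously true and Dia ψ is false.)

Let φ = Dia s or s. Evaluate φ at each world:
  s0 (successors ∅): φ is false.
  s1 (successors ∅): φ is true.
  s2 (successors ∅): φ is true.
  s3 (successors ∅): φ is true.
  s4 (successors ∅): φ is true.
For instance, at s2:
  At s2: Dia s is false, s is true, so Dia s or s is true.
    At s2: no accessible worlds, so Dia s is false.
Satisfying worlds: {s1, s2, s3, s4}

4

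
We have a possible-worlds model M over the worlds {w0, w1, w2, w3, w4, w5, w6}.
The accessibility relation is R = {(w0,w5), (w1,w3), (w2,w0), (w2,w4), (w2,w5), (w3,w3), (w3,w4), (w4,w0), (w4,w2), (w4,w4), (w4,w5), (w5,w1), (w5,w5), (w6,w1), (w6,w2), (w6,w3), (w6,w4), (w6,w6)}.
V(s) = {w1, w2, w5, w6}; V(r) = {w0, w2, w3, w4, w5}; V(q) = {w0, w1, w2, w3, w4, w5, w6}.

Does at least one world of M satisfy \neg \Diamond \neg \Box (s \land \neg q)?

Let φ = \neg \Diamond \neg \Box (s \land \neg q). Evaluate φ at each world:
  w0 (successors {w5}): φ is false.
  w1 (successors {w3}): φ is false.
  w2 (successors {w0, w4, w5}): φ is false.
  w3 (successors {w3, w4}): φ is false.
  w4 (successors {w0, w2, w4, w5}): φ is false.
  w5 (successors {w1, w5}): φ is false.
  w6 (successors {w1, w2, w3, w4, w6}): φ is false.
For instance, at w3:
  At w3: \Diamond \neg \Box (s \land \neg q) is true, so \neg \Diamond \neg \Box (s \land \neg q) is false.
    At w3: \Diamond \neg \Box (s \land \neg q) requires \neg \Box (s \land \neg q) at some successor in {w3, w4}.
      \neg \Box (s \land \neg q) holds at w3, so \Diamond \neg \Box (s \land \neg q) is true at w3.

No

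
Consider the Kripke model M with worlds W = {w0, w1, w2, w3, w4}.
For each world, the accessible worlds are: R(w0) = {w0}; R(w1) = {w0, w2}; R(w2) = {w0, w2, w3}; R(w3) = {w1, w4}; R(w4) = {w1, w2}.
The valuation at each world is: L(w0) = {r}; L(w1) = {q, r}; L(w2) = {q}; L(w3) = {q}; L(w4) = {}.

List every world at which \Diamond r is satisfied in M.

w0, w1, w2, w3, w4

Let φ = \Diamond r. Evaluate φ at each world:
  w0 (successors {w0}): φ is true.
  w1 (successors {w0, w2}): φ is true.
  w2 (successors {w0, w2, w3}): φ is true.
  w3 (successors {w1, w4}): φ is true.
  w4 (successors {w1, w2}): φ is true.
For instance, at w2:
  At w2: \Diamond r requires r at some successor in {w0, w2, w3}.
    r holds at w0, so \Diamond r is true at w2.
Satisfying worlds: {w0, w1, w2, w3, w4}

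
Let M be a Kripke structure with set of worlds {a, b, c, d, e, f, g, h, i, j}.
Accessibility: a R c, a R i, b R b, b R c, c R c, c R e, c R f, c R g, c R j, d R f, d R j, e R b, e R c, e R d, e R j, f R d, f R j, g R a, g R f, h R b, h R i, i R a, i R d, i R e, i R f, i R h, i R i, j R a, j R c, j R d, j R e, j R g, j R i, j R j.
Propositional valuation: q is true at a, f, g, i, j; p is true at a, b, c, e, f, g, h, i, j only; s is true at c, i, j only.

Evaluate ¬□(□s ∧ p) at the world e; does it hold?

Yes

At e: □(□s ∧ p) is false, so ¬□(□s ∧ p) is true.
  At e: □(□s ∧ p) requires □s ∧ p at every successor {b, c, d, j}.
    □s ∧ p fails at b, so □(□s ∧ p) is false at e.
      At b: □s is false, p is true, so □s ∧ p is false.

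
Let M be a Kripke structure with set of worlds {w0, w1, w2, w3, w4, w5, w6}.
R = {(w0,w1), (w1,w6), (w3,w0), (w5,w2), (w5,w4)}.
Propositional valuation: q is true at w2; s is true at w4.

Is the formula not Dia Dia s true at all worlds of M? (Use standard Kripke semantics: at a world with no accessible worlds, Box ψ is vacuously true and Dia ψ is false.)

Recall that Dia ψ holds at a world iff ψ holds at some accessible world.
Let φ = not Dia Dia s. Evaluate φ at each world:
  w0 (successors {w1}): φ is true.
  w1 (successors {w6}): φ is true.
  w2 (successors ∅): φ is true.
  w3 (successors {w0}): φ is true.
  w4 (successors ∅): φ is true.
  w5 (successors {w2, w4}): φ is true.
  w6 (successors ∅): φ is true.
For instance, at w3:
  At w3: Dia Dia s is false, so not Dia Dia s is true.
    At w3: Dia Dia s requires Dia s at some successor in {w0}.
      At w0: Dia s is false.
    So Dia Dia s is false at w3.

Yes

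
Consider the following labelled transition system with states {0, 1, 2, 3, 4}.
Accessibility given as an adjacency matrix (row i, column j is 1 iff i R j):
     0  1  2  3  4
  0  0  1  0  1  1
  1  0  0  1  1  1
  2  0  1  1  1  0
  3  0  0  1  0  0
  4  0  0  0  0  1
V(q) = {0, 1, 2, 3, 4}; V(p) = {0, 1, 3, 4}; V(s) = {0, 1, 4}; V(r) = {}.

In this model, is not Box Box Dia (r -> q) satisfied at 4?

No

At 4: Box Box Dia (r -> q) is true, so not Box Box Dia (r -> q) is false.
  At 4: Box Box Dia (r -> q) requires Box Dia (r -> q) at every successor {4}.
      At 4: Box Dia (r -> q) requires Dia (r -> q) at every successor {4}.
        At 4: Dia (r -> q) is true.
      So Box Dia (r -> q) is true at 4.
  So Box Box Dia (r -> q) is true at 4.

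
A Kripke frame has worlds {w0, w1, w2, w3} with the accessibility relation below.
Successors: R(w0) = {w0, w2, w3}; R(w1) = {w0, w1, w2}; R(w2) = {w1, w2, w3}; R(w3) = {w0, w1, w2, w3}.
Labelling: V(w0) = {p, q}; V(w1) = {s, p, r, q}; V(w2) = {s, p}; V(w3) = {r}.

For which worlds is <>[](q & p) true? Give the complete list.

Let φ = <>[](q & p). Evaluate φ at each world:
  w0 (successors {w0, w2, w3}): φ is false.
  w1 (successors {w0, w1, w2}): φ is false.
  w2 (successors {w1, w2, w3}): φ is false.
  w3 (successors {w0, w1, w2, w3}): φ is false.
For instance, at w0:
  At w0: <>[](q & p) requires [](q & p) at some successor in {w0, w2, w3}.
    At w0: [](q & p) is false.
    At w2: [](q & p) is false.
    At w3: [](q & p) is false.
  So <>[](q & p) is false at w0.
Satisfying worlds: none.

none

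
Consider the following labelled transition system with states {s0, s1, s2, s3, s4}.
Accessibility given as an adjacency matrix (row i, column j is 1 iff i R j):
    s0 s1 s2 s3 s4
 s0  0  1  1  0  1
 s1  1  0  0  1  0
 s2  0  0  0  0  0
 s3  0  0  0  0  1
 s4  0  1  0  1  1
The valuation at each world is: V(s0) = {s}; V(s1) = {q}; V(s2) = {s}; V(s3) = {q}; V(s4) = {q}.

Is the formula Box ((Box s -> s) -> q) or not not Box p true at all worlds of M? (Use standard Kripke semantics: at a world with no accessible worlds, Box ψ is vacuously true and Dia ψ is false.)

No

Let φ = Box ((Box s -> s) -> q) or not not Box p. Evaluate φ at each world:
  s0 (successors {s1, s2, s4}): φ is false.
  s1 (successors {s0, s3}): φ is false.
  s2 (successors ∅): φ is true.
  s3 (successors {s4}): φ is true.
  s4 (successors {s1, s3, s4}): φ is true.
Detail at s0 (counterexample):
  At s0: Box ((Box s -> s) -> q) is false, not not Box p is false, so Box ((Box s -> s) -> q) or not not Box p is false.
    At s0: Box ((Box s -> s) -> q) requires (Box s -> s) -> q at every successor {s1, s2, s4}.
      (Box s -> s) -> q fails at s2, so Box ((Box s -> s) -> q) is false at s0.
    At s0: not Box p is true, so not not Box p is false.
      At s0: Box p is false, so not Box p is true.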